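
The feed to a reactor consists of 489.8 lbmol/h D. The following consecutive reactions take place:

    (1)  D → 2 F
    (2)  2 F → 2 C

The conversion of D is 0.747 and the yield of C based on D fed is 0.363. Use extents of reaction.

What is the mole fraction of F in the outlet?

0.647

Conversion of D: D consumed = 1ξ₁ = 0.747 × 489.8 → ξ₁ = 365.9 lbmol/h.
Yield of C: 2ξ₂ / 489.8 = 0.363 → ξ₂ = 88.9 lbmol/h.
Outlet amounts (n = n₀ + Σ ν·ξ):
  D: 489.8 − 1(365.9) = 123.9
  F: 0 + 2(365.9) − 2(88.9) = 554
  C: 0 + 2(88.9) = 177.8
Total out = 855.7 lbmol/h; y_F = 554 / 855.7 = 0.6474.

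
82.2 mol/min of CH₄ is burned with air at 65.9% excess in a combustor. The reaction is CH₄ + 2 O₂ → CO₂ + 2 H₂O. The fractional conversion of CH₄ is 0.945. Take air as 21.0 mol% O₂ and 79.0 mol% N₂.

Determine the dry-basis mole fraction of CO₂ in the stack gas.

0.0634

Stoichiometric O₂ = 2 × 82.2 = 164.4 mol/min; O₂ fed = 164.4 × 1.659 = 272.7 mol/min.
N₂ fed = 272.7 × 79/21 = 1026 mol/min.
Fuel reacted = 0.945 × 82.2 → ξ = 77.68 mol/min.
Outlet (n = n₀ + ν ξ):
  CH₄: 82.2 − 1(77.68) = 4.521
  O₂: 272.7 − 2(77.68) = 117.4
  N₂: 1026 (inert)
  CO₂: 0 + 1(77.68) = 77.68
  H₂O: 0 + 2(77.68) = 155.4
Dry total = 1226 mol/min; y_CO₂ (dry) = 77.68 / 1226 = 0.06338.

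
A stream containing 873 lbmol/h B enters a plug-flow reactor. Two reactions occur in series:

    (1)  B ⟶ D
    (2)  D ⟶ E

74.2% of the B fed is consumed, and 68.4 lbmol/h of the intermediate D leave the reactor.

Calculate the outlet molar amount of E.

Conversion of B: B consumed = 1ξ₁ = 0.742 × 873 → ξ₁ = 647.8 lbmol/h.
D balance: n_D = 0 + 1ξ₁ − 1ξ₂ = 68.4 → ξ₂ = (1·647.8 − 68.4)/1 = 579.4 lbmol/h.
Outlet amounts (n = n₀ + Σ ν·ξ):
  B: 873 − 1(647.8) = 225.2
  D: 0 + 1(647.8) − 1(579.4) = 68.4
  E: 0 + 1(579.4) = 579.4

579 lbmol/h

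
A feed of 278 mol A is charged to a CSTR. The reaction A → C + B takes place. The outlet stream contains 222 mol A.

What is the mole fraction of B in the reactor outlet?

For A: n = n₀ − 1ξ → 222 = 278 − 1ξ, giving ξ = 56 mol.
Outlet amounts (n = n₀ + ν ξ):
  A: 278 − 1(56) = 222
  C: 0 + 1(56) = 56
  B: 0 + 1(56) = 56
Total out = 334 mol; y_B = 56 / 334 = 0.1677.

0.168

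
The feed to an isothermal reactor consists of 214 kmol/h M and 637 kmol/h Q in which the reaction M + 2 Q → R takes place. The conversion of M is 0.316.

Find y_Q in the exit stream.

0.701

M reacted = 0.316 × 214 = 67.62 kmol/h; ν_M = −1, so ξ = 67.62/1 = 67.62 kmol/h.
Outlet amounts (n = n₀ + ν ξ):
  M: 214 − 1(67.62) = 146.4
  Q: 637 − 2(67.62) = 501.8
  R: 0 + 1(67.62) = 67.62
Total out = 715.8 kmol/h; y_Q = 501.8 / 715.8 = 0.701.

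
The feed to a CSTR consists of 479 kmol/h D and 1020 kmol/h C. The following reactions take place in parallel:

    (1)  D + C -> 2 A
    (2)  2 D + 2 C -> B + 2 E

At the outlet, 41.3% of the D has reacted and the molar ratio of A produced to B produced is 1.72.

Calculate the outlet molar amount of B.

69.2 kmol/h

Conversion of D: D consumed = 0.413 × 479 = 197.8 kmol/h = 1ξ₁ + 2ξ₂.
Selectivity: 2ξ₁ / (1ξ₂) = 1.72 → ξ₁ = 0.86 ξ₂.
Substitute: (1·0.86 + 2) ξ₂ = 197.8 → ξ₂ = 69.17 kmol/h, ξ₁ = 59.49 kmol/h.
Outlet amounts (n = n₀ + Σ ν·ξ):
  D: 479 − 1(59.49) − 2(69.17) = 281.2
  C: 1020 − 1(59.49) − 2(69.17) = 822.2
  A: 0 + 2(59.49) = 119
  B: 0 + 1(69.17) = 69.17
  E: 0 + 2(69.17) = 138.3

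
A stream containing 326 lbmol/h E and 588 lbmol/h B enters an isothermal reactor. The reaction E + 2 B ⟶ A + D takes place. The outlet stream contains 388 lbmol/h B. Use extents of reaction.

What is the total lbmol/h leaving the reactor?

814 lbmol/h

For B: n = n₀ − 2ξ → 388 = 588 − 2ξ, giving ξ = 100 lbmol/h.
Outlet amounts (n = n₀ + ν ξ):
  E: 326 − 1(100) = 226
  B: 588 − 2(100) = 388
  A: 0 + 1(100) = 100
  D: 0 + 1(100) = 100
Total out = 226 + 388 + 100 + 100 = 814 lbmol/h.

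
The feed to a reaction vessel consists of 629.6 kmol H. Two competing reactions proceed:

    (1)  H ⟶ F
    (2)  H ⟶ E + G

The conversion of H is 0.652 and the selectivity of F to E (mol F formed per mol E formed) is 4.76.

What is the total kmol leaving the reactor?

701 kmol

Conversion of H: H consumed = 0.652 × 629.6 = 410.5 kmol = 1ξ₁ + 1ξ₂.
Selectivity: 1ξ₁ / (1ξ₂) = 4.76 → ξ₁ = 4.76 ξ₂.
Substitute: (1·4.76 + 1) ξ₂ = 410.5 → ξ₂ = 71.27 kmol, ξ₁ = 339.2 kmol.
Outlet amounts (n = n₀ + Σ ν·ξ):
  H: 629.6 − 1(339.2) − 1(71.27) = 219.1
  F: 0 + 1(339.2) = 339.2
  E: 0 + 1(71.27) = 71.27
  G: 0 + 1(71.27) = 71.27
Total out = 219.1 + 339.2 + 71.27 + 71.27 = 700.9 kmol.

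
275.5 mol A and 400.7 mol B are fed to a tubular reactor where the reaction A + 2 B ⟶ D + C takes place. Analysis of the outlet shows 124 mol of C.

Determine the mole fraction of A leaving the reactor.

0.274

For C: n = n₀ + 1ξ → 124 = 0 + 1ξ, giving ξ = 124 mol.
Outlet amounts (n = n₀ + ν ξ):
  A: 275.5 − 1(124) = 151.5
  B: 400.7 − 2(124) = 152.7
  D: 0 + 1(124) = 124
  C: 0 + 1(124) = 124
Total out = 552.2 mol; y_A = 151.5 / 552.2 = 0.2744.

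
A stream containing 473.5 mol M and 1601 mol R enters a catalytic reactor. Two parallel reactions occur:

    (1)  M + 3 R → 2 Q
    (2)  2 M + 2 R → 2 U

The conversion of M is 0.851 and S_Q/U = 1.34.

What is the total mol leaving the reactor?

1510 mol

Conversion of M: M consumed = 0.851 × 473.5 = 402.9 mol = 1ξ₁ + 2ξ₂.
Selectivity: 2ξ₁ / (2ξ₂) = 1.34 → ξ₁ = 1.34 ξ₂.
Substitute: (1·1.34 + 2) ξ₂ = 402.9 → ξ₂ = 120.6 mol, ξ₁ = 161.7 mol.
Outlet amounts (n = n₀ + Σ ν·ξ):
  M: 473.5 − 1(161.7) − 2(120.6) = 70.55
  R: 1601 − 3(161.7) − 2(120.6) = 874.7
  Q: 0 + 2(161.7) = 323.3
  U: 0 + 2(120.6) = 241.3
Total out = 70.55 + 874.7 + 323.3 + 241.3 = 1510 mol.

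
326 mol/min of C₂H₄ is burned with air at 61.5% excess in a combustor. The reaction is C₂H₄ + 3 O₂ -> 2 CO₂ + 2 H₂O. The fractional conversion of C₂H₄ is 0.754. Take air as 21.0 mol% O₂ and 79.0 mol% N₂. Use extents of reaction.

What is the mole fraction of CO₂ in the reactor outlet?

Stoichiometric O₂ = 3 × 326 = 978 mol/min; O₂ fed = 978 × 1.615 = 1579 mol/min.
N₂ fed = 1579 × 79/21 = 5942 mol/min.
Fuel reacted = 0.754 × 326 → ξ = 245.8 mol/min.
Outlet (n = n₀ + ν ξ):
  C₂H₄: 326 − 1(245.8) = 80.2
  O₂: 1579 − 3(245.8) = 842.1
  N₂: 5942 (inert)
  CO₂: 0 + 2(245.8) = 491.6
  H₂O: 0 + 2(245.8) = 491.6
Total out = 7847 mol/min; y_CO₂ = 491.6 / 7847 = 0.06265.

0.0626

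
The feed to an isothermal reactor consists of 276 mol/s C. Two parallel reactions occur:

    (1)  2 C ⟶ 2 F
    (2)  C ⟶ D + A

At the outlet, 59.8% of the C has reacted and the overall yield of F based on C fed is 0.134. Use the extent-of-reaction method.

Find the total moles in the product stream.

404 mol/s

Yield of F: 2ξ₁ / 276 = 0.134 → ξ₁ = 18.49 mol/s.
Conversion of C: 2ξ₁ + 1ξ₂ = 0.598 × 276 = 165 → ξ₂ = 128.1 mol/s.
Outlet amounts (n = n₀ + Σ ν·ξ):
  C: 276 − 2(18.49) − 1(128.1) = 111
  F: 0 + 2(18.49) = 36.98
  D: 0 + 1(128.1) = 128.1
  A: 0 + 1(128.1) = 128.1
Total out = 111 + 36.98 + 128.1 + 128.1 = 404.1 mol/s.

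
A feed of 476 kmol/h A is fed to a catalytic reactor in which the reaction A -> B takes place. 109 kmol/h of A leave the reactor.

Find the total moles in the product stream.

For A: n = n₀ − 1ξ → 109 = 476 − 1ξ, giving ξ = 367 kmol/h.
Outlet amounts (n = n₀ + ν ξ):
  A: 476 − 1(367) = 109
  B: 0 + 1(367) = 367
Total out = 109 + 367 = 476 kmol/h.

476 kmol/h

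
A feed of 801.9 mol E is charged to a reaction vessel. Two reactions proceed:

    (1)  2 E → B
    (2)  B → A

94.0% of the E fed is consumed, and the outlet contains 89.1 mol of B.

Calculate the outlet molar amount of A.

Conversion of E: E consumed = 2ξ₁ = 0.94 × 801.9 → ξ₁ = 376.9 mol.
B balance: n_B = 0 + 1ξ₁ − 1ξ₂ = 89.1 → ξ₂ = (1·376.9 − 89.1)/1 = 287.8 mol.
Outlet amounts (n = n₀ + Σ ν·ξ):
  E: 801.9 − 2(376.9) = 48.11
  B: 0 + 1(376.9) − 1(287.8) = 89.1
  A: 0 + 1(287.8) = 287.8

288 mol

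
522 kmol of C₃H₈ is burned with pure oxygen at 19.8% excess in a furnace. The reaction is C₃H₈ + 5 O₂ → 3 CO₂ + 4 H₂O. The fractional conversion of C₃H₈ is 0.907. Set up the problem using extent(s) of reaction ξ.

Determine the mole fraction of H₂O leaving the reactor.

0.459

Stoichiometric O₂ = 5 × 522 = 2610 kmol; O₂ fed = 2610 × 1.198 = 3127 kmol.
Fuel reacted = 0.907 × 522 → ξ = 473.5 kmol.
Outlet (n = n₀ + ν ξ):
  C₃H₈: 522 − 1(473.5) = 48.55
  O₂: 3127 − 5(473.5) = 759.5
  CO₂: 0 + 3(473.5) = 1420
  H₂O: 0 + 4(473.5) = 1894
Total out = 4122 kmol; y_H₂O = 1894 / 4122 = 0.4594.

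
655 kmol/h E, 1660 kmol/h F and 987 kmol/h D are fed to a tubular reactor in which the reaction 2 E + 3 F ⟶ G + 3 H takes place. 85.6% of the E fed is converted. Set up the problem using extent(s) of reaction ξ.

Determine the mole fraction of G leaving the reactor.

0.0928

E reacted = 0.856 × 655 = 560.7 kmol/h; ν_E = −2, so ξ = 560.7/2 = 280.3 kmol/h.
Outlet amounts (n = n₀ + ν ξ):
  E: 655 − 2(280.3) = 94.32
  F: 1660 − 3(280.3) = 819
  G: 0 + 1(280.3) = 280.3
  H: 0 + 3(280.3) = 841
  D: 987 (inert)
Total out = 3022 kmol/h; y_G = 280.3 / 3022 = 0.09278.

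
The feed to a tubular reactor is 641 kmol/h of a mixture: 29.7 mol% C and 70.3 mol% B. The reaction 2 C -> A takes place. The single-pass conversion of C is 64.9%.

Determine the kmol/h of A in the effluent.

C reacted = 0.649 × 190.4 = 123.6 kmol/h; ν_C = −2, so ξ = 123.6/2 = 61.78 kmol/h.
Outlet amounts (n = n₀ + ν ξ):
  C: 190.4 − 2(61.78) = 66.82
  A: 0 + 1(61.78) = 61.78
  B: 450.6 (inert)

61.8 kmol/h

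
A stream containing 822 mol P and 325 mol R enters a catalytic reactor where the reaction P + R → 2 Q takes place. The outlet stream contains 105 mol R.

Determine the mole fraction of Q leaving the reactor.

0.384

For R: n = n₀ − 1ξ → 105 = 325 − 1ξ, giving ξ = 220 mol.
Outlet amounts (n = n₀ + ν ξ):
  P: 822 − 1(220) = 602
  R: 325 − 1(220) = 105
  Q: 0 + 2(220) = 440
Total out = 1147 mol; y_Q = 440 / 1147 = 0.3836.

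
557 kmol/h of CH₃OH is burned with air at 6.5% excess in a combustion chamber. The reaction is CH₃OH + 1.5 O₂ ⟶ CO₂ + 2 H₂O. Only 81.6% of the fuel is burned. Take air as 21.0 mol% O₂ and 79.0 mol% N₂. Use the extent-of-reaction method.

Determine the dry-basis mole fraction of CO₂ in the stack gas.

0.111

Stoichiometric O₂ = 1.5 × 557 = 835.5 kmol/h; O₂ fed = 835.5 × 1.065 = 889.8 kmol/h.
N₂ fed = 889.8 × 79/21 = 3347 kmol/h.
Fuel reacted = 0.816 × 557 → ξ = 454.5 kmol/h.
Outlet (n = n₀ + ν ξ):
  CH₃OH: 557 − 1(454.5) = 102.5
  O₂: 889.8 − 1.5(454.5) = 208
  N₂: 3347 (inert)
  CO₂: 0 + 1(454.5) = 454.5
  H₂O: 0 + 2(454.5) = 909
Dry total = 4112 kmol/h; y_CO₂ (dry) = 454.5 / 4112 = 0.1105.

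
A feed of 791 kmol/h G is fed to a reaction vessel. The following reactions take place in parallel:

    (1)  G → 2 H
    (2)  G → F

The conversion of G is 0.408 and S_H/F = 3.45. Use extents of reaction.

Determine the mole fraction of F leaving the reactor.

0.119

Conversion of G: G consumed = 0.408 × 791 = 322.7 kmol/h = 1ξ₁ + 1ξ₂.
Selectivity: 2ξ₁ / (1ξ₂) = 3.45 → ξ₁ = 1.725 ξ₂.
Substitute: (1·1.725 + 1) ξ₂ = 322.7 → ξ₂ = 118.4 kmol/h, ξ₁ = 204.3 kmol/h.
Outlet amounts (n = n₀ + Σ ν·ξ):
  G: 791 − 1(204.3) − 1(118.4) = 468.3
  H: 0 + 2(204.3) = 408.6
  F: 0 + 1(118.4) = 118.4
Total out = 995.3 kmol/h; y_F = 118.4 / 995.3 = 0.119.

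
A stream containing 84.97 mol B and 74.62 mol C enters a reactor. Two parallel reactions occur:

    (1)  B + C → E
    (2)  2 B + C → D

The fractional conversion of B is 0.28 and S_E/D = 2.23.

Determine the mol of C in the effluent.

56.5 mol

Conversion of B: B consumed = 0.28 × 84.97 = 23.79 mol = 1ξ₁ + 2ξ₂.
Selectivity: 1ξ₁ / (1ξ₂) = 2.23 → ξ₁ = 2.23 ξ₂.
Substitute: (1·2.23 + 2) ξ₂ = 23.79 → ξ₂ = 5.624 mol, ξ₁ = 12.54 mol.
Outlet amounts (n = n₀ + Σ ν·ξ):
  B: 84.97 − 1(12.54) − 2(5.624) = 61.18
  C: 74.62 − 1(12.54) − 1(5.624) = 56.45
  E: 0 + 1(12.54) = 12.54
  D: 0 + 1(5.624) = 5.624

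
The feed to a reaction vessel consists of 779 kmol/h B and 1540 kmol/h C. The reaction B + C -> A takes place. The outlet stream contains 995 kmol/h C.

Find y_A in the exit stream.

For C: n = n₀ − 1ξ → 995 = 1540 − 1ξ, giving ξ = 545 kmol/h.
Outlet amounts (n = n₀ + ν ξ):
  B: 779 − 1(545) = 234
  C: 1540 − 1(545) = 995
  A: 0 + 1(545) = 545
Total out = 1774 kmol/h; y_A = 545 / 1774 = 0.3072.

0.307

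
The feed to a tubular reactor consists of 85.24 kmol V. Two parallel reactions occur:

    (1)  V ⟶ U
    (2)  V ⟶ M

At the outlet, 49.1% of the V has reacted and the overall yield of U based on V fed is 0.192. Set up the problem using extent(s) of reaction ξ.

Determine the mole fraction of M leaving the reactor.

0.299

Yield of U: 1ξ₁ / 85.24 = 0.192 → ξ₁ = 16.37 kmol.
Conversion of V: 1ξ₁ + 1ξ₂ = 0.491 × 85.24 = 41.85 → ξ₂ = 25.49 kmol.
Outlet amounts (n = n₀ + Σ ν·ξ):
  V: 85.24 − 1(16.37) − 1(25.49) = 43.39
  U: 0 + 1(16.37) = 16.37
  M: 0 + 1(25.49) = 25.49
Total out = 85.24 kmol; y_M = 25.49 / 85.24 = 0.299.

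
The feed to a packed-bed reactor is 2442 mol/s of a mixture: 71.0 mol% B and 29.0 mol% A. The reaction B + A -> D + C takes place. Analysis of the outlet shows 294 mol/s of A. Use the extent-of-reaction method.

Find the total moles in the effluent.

2440 mol/s

For A: n = n₀ − 1ξ → 294 = 708.2 − 1ξ, giving ξ = 414.2 mol/s.
Outlet amounts (n = n₀ + ν ξ):
  B: 1734 − 1(414.2) = 1320
  A: 708.2 − 1(414.2) = 294
  D: 0 + 1(414.2) = 414.2
  C: 0 + 1(414.2) = 414.2
Total out = 1320 + 294 + 414.2 + 414.2 = 2442 mol/s.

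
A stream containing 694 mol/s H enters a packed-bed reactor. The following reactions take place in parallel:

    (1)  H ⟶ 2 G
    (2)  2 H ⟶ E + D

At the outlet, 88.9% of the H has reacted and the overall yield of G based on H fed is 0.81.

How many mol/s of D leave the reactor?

168 mol/s

Yield of G: 2ξ₁ / 694 = 0.81 → ξ₁ = 281.1 mol/s.
Conversion of H: 1ξ₁ + 2ξ₂ = 0.889 × 694 = 617 → ξ₂ = 167.9 mol/s.
Outlet amounts (n = n₀ + Σ ν·ξ):
  H: 694 − 1(281.1) − 2(167.9) = 77.03
  G: 0 + 2(281.1) = 562.1
  E: 0 + 1(167.9) = 167.9
  D: 0 + 1(167.9) = 167.9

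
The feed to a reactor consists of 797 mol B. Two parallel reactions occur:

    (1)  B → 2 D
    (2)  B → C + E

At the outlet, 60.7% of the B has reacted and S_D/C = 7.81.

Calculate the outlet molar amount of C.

98.6 mol

Conversion of B: B consumed = 0.607 × 797 = 483.8 mol = 1ξ₁ + 1ξ₂.
Selectivity: 2ξ₁ / (1ξ₂) = 7.81 → ξ₁ = 3.905 ξ₂.
Substitute: (1·3.905 + 1) ξ₂ = 483.8 → ξ₂ = 98.63 mol, ξ₁ = 385.1 mol.
Outlet amounts (n = n₀ + Σ ν·ξ):
  B: 797 − 1(385.1) − 1(98.63) = 313.2
  D: 0 + 2(385.1) = 770.3
  C: 0 + 1(98.63) = 98.63
  E: 0 + 1(98.63) = 98.63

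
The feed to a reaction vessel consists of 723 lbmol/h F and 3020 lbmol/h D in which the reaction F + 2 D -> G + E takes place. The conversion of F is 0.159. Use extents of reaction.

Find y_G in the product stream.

0.0317

F reacted = 0.159 × 723 = 115 lbmol/h; ν_F = −1, so ξ = 115/1 = 115 lbmol/h.
Outlet amounts (n = n₀ + ν ξ):
  F: 723 − 1(115) = 608
  D: 3020 − 2(115) = 2790
  G: 0 + 1(115) = 115
  E: 0 + 1(115) = 115
Total out = 3628 lbmol/h; y_G = 115 / 3628 = 0.03169.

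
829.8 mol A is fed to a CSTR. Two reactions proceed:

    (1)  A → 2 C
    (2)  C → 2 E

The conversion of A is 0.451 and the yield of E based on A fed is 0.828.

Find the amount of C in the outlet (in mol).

Conversion of A: A consumed = 1ξ₁ = 0.451 × 829.8 → ξ₁ = 374.2 mol.
Yield of E: 2ξ₂ / 829.8 = 0.828 → ξ₂ = 343.5 mol.
Outlet amounts (n = n₀ + Σ ν·ξ):
  A: 829.8 − 1(374.2) = 455.6
  C: 0 + 2(374.2) − 1(343.5) = 404.9
  E: 0 + 2(343.5) = 687.1

405 mol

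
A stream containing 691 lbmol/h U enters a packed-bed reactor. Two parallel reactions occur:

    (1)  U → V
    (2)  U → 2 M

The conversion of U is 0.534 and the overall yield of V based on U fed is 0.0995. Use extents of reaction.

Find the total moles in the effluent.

991 lbmol/h

Yield of V: 1ξ₁ / 691 = 0.0995 → ξ₁ = 68.75 lbmol/h.
Conversion of U: 1ξ₁ + 1ξ₂ = 0.534 × 691 = 369 → ξ₂ = 300.2 lbmol/h.
Outlet amounts (n = n₀ + Σ ν·ξ):
  U: 691 − 1(68.75) − 1(300.2) = 322
  V: 0 + 1(68.75) = 68.75
  M: 0 + 2(300.2) = 600.5
Total out = 322 + 68.75 + 600.5 = 991.2 lbmol/h.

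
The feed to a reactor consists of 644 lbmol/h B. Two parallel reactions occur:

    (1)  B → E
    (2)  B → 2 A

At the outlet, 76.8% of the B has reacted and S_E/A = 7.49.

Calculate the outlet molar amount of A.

61.9 lbmol/h

Conversion of B: B consumed = 0.768 × 644 = 494.6 lbmol/h = 1ξ₁ + 1ξ₂.
Selectivity: 1ξ₁ / (2ξ₂) = 7.49 → ξ₁ = 14.98 ξ₂.
Substitute: (1·14.98 + 1) ξ₂ = 494.6 → ξ₂ = 30.95 lbmol/h, ξ₁ = 463.6 lbmol/h.
Outlet amounts (n = n₀ + Σ ν·ξ):
  B: 644 − 1(463.6) − 1(30.95) = 149.4
  E: 0 + 1(463.6) = 463.6
  A: 0 + 2(30.95) = 61.9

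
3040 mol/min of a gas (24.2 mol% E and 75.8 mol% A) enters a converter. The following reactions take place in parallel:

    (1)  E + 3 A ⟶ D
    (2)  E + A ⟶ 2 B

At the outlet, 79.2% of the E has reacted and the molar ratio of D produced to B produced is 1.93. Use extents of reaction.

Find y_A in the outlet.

0.482

Conversion of E: E consumed = 0.792 × 735.7 = 582.7 mol/min = 1ξ₁ + 1ξ₂.
Selectivity: 1ξ₁ / (2ξ₂) = 1.93 → ξ₁ = 3.86 ξ₂.
Substitute: (1·3.86 + 1) ξ₂ = 582.7 → ξ₂ = 119.9 mol/min, ξ₁ = 462.8 mol/min.
Outlet amounts (n = n₀ + Σ ν·ξ):
  E: 735.7 − 1(462.8) − 1(119.9) = 153
  A: 2304 − 3(462.8) − 1(119.9) = 796.1
  D: 0 + 1(462.8) = 462.8
  B: 0 + 2(119.9) = 239.8
Total out = 1652 mol/min; y_A = 796.1 / 1652 = 0.482.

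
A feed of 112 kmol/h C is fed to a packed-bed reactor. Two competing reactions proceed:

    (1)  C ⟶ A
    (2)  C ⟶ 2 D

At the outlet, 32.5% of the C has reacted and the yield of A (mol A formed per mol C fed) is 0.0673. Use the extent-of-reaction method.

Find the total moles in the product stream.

141 kmol/h

Yield of A: 1ξ₁ / 112 = 0.0673 → ξ₁ = 7.538 kmol/h.
Conversion of C: 1ξ₁ + 1ξ₂ = 0.325 × 112 = 36.4 → ξ₂ = 28.86 kmol/h.
Outlet amounts (n = n₀ + Σ ν·ξ):
  C: 112 − 1(7.538) − 1(28.86) = 75.6
  A: 0 + 1(7.538) = 7.538
  D: 0 + 2(28.86) = 57.72
Total out = 75.6 + 7.538 + 57.72 = 140.9 kmol/h.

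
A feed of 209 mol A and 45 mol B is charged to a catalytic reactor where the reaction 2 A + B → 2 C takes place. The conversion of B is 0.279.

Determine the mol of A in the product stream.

184 mol

B reacted = 0.279 × 45 = 12.56 mol; ν_B = −1, so ξ = 12.56/1 = 12.56 mol.
Outlet amounts (n = n₀ + ν ξ):
  A: 209 − 2(12.56) = 183.9
  B: 45 − 1(12.56) = 32.45
  C: 0 + 2(12.56) = 25.11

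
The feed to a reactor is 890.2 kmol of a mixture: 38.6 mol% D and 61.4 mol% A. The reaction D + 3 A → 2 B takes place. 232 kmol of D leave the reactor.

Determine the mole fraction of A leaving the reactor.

0.317

For D: n = n₀ − 1ξ → 232 = 343.6 − 1ξ, giving ξ = 111.6 kmol.
Outlet amounts (n = n₀ + ν ξ):
  D: 343.6 − 1(111.6) = 232
  A: 546.6 − 3(111.6) = 211.7
  B: 0 + 2(111.6) = 223.2
Total out = 667 kmol; y_A = 211.7 / 667 = 0.3175.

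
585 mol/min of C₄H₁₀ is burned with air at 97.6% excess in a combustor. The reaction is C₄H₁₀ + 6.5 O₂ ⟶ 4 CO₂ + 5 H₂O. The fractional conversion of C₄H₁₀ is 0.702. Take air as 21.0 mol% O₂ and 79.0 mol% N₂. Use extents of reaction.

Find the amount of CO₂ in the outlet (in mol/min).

Stoichiometric O₂ = 6.5 × 585 = 3802 mol/min; O₂ fed = 3802 × 1.976 = 7514 mol/min.
N₂ fed = 7514 × 79/21 = 28270 mol/min.
Fuel reacted = 0.702 × 585 → ξ = 410.7 mol/min.
Outlet (n = n₀ + ν ξ):
  C₄H₁₀: 585 − 1(410.7) = 174.3
  O₂: 7514 − 6.5(410.7) = 4844
  N₂: 28270 (inert)
  CO₂: 0 + 4(410.7) = 1643
  H₂O: 0 + 5(410.7) = 2053

1640 mol/min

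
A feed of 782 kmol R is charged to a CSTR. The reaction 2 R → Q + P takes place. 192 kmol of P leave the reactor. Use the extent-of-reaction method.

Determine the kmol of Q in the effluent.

For P: n = n₀ + 1ξ → 192 = 0 + 1ξ, giving ξ = 192 kmol.
Outlet amounts (n = n₀ + ν ξ):
  R: 782 − 2(192) = 398
  Q: 0 + 1(192) = 192
  P: 0 + 1(192) = 192

192 kmol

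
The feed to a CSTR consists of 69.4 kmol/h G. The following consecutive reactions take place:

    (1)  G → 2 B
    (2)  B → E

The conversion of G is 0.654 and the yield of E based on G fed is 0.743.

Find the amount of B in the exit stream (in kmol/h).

39.2 kmol/h

Conversion of G: G consumed = 1ξ₁ = 0.654 × 69.4 → ξ₁ = 45.39 kmol/h.
Yield of E: 1ξ₂ / 69.4 = 0.743 → ξ₂ = 51.56 kmol/h.
Outlet amounts (n = n₀ + Σ ν·ξ):
  G: 69.4 − 1(45.39) = 24.01
  B: 0 + 2(45.39) − 1(51.56) = 39.21
  E: 0 + 1(51.56) = 51.56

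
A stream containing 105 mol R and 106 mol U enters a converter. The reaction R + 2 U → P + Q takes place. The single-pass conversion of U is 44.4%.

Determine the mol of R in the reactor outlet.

U reacted = 0.444 × 106 = 47.06 mol; ν_U = −2, so ξ = 47.06/2 = 23.53 mol.
Outlet amounts (n = n₀ + ν ξ):
  R: 105 − 1(23.53) = 81.47
  U: 106 − 2(23.53) = 58.94
  P: 0 + 1(23.53) = 23.53
  Q: 0 + 1(23.53) = 23.53

81.5 mol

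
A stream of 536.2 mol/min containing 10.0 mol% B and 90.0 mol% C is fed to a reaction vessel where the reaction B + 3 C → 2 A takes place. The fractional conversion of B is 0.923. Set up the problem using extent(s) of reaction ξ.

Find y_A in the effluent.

B reacted = 0.923 × 53.62 = 49.49 mol/min; ν_B = −1, so ξ = 49.49/1 = 49.49 mol/min.
Outlet amounts (n = n₀ + ν ξ):
  B: 53.62 − 1(49.49) = 4.129
  C: 482.6 − 3(49.49) = 334.1
  A: 0 + 2(49.49) = 98.98
Total out = 437.2 mol/min; y_A = 98.98 / 437.2 = 0.2264.

0.226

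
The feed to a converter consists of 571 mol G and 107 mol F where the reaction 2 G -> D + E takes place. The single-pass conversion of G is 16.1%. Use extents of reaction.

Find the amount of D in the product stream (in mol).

G reacted = 0.161 × 571 = 91.93 mol; ν_G = −2, so ξ = 91.93/2 = 45.97 mol.
Outlet amounts (n = n₀ + ν ξ):
  G: 571 − 2(45.97) = 479.1
  D: 0 + 1(45.97) = 45.97
  E: 0 + 1(45.97) = 45.97
  F: 107 (inert)

46 mol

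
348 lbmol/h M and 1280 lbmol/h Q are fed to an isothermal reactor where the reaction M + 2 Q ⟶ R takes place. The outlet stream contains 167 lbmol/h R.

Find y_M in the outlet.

0.14

For R: n = n₀ + 1ξ → 167 = 0 + 1ξ, giving ξ = 167 lbmol/h.
Outlet amounts (n = n₀ + ν ξ):
  M: 348 − 1(167) = 181
  Q: 1280 − 2(167) = 946
  R: 0 + 1(167) = 167
Total out = 1294 lbmol/h; y_M = 181 / 1294 = 0.1399.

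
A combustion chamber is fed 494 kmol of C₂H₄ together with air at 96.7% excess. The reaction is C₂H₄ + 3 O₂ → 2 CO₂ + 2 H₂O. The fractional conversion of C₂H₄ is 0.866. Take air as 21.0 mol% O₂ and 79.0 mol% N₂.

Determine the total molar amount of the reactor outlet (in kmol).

14400 kmol

Stoichiometric O₂ = 3 × 494 = 1482 kmol; O₂ fed = 1482 × 1.967 = 2915 kmol.
N₂ fed = 2915 × 79/21 = 10970 kmol.
Fuel reacted = 0.866 × 494 → ξ = 427.8 kmol.
Outlet (n = n₀ + ν ξ):
  C₂H₄: 494 − 1(427.8) = 66.2
  O₂: 2915 − 3(427.8) = 1632
  N₂: 10970 (inert)
  CO₂: 0 + 2(427.8) = 855.6
  H₂O: 0 + 2(427.8) = 855.6
Total out = 66.2 + 1632 + 10970 + 855.6 + 855.6 = 14380 kmol.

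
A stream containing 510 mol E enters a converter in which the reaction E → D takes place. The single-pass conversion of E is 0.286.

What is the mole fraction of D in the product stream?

E reacted = 0.286 × 510 = 145.9 mol; ν_E = −1, so ξ = 145.9/1 = 145.9 mol.
Outlet amounts (n = n₀ + ν ξ):
  E: 510 − 1(145.9) = 364.1
  D: 0 + 1(145.9) = 145.9
Total out = 510 mol; y_D = 145.9 / 510 = 0.286.

0.286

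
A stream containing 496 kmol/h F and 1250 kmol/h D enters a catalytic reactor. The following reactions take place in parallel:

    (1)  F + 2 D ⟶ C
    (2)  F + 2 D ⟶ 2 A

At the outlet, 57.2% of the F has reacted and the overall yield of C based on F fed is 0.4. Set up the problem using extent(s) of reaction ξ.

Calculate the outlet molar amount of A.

Yield of C: 1ξ₁ / 496 = 0.4 → ξ₁ = 198.4 kmol/h.
Conversion of F: 1ξ₁ + 1ξ₂ = 0.572 × 496 = 283.7 → ξ₂ = 85.31 kmol/h.
Outlet amounts (n = n₀ + Σ ν·ξ):
  F: 496 − 1(198.4) − 1(85.31) = 212.3
  D: 1250 − 2(198.4) − 2(85.31) = 682.6
  C: 0 + 1(198.4) = 198.4
  A: 0 + 2(85.31) = 170.6

171 kmol/h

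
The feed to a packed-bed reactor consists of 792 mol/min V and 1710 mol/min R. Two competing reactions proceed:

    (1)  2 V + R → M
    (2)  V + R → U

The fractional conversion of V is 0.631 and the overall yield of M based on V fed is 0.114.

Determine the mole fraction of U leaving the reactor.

Yield of M: 1ξ₁ / 792 = 0.114 → ξ₁ = 90.29 mol/min.
Conversion of V: 2ξ₁ + 1ξ₂ = 0.631 × 792 = 499.8 → ξ₂ = 319.2 mol/min.
Outlet amounts (n = n₀ + Σ ν·ξ):
  V: 792 − 2(90.29) − 1(319.2) = 292.2
  R: 1710 − 1(90.29) − 1(319.2) = 1301
  M: 0 + 1(90.29) = 90.29
  U: 0 + 1(319.2) = 319.2
Total out = 2002 mol/min; y_U = 319.2 / 2002 = 0.1594.

0.159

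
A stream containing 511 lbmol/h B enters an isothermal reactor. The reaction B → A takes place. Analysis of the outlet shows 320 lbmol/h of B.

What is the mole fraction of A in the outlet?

For B: n = n₀ − 1ξ → 320 = 511 − 1ξ, giving ξ = 191 lbmol/h.
Outlet amounts (n = n₀ + ν ξ):
  B: 511 − 1(191) = 320
  A: 0 + 1(191) = 191
Total out = 511 lbmol/h; y_A = 191 / 511 = 0.3738.

0.374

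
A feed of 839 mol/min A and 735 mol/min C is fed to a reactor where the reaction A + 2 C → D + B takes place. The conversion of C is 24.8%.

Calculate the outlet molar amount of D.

C reacted = 0.248 × 735 = 182.3 mol/min; ν_C = −2, so ξ = 182.3/2 = 91.14 mol/min.
Outlet amounts (n = n₀ + ν ξ):
  A: 839 − 1(91.14) = 747.9
  C: 735 − 2(91.14) = 552.7
  D: 0 + 1(91.14) = 91.14
  B: 0 + 1(91.14) = 91.14

91.1 mol/min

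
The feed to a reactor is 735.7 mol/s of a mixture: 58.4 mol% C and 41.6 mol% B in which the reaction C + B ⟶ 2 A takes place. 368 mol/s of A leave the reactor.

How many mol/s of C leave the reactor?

For A: n = n₀ + 2ξ → 368 = 0 + 2ξ, giving ξ = 184 mol/s.
Outlet amounts (n = n₀ + ν ξ):
  C: 429.6 − 1(184) = 245.6
  B: 306.1 − 1(184) = 122.1
  A: 0 + 2(184) = 368

246 mol/s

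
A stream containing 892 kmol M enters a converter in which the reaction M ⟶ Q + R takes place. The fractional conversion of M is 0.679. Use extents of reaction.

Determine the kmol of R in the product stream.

606 kmol

M reacted = 0.679 × 892 = 605.7 kmol; ν_M = −1, so ξ = 605.7/1 = 605.7 kmol.
Outlet amounts (n = n₀ + ν ξ):
  M: 892 − 1(605.7) = 286.3
  Q: 0 + 1(605.7) = 605.7
  R: 0 + 1(605.7) = 605.7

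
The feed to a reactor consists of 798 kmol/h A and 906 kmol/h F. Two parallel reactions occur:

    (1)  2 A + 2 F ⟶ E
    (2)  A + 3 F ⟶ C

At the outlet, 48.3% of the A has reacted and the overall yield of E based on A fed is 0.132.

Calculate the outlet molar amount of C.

Yield of E: 1ξ₁ / 798 = 0.132 → ξ₁ = 105.3 kmol/h.
Conversion of A: 2ξ₁ + 1ξ₂ = 0.483 × 798 = 385.4 → ξ₂ = 174.8 kmol/h.
Outlet amounts (n = n₀ + Σ ν·ξ):
  A: 798 − 2(105.3) − 1(174.8) = 412.6
  F: 906 − 2(105.3) − 3(174.8) = 171
  E: 0 + 1(105.3) = 105.3
  C: 0 + 1(174.8) = 174.8

175 kmol/h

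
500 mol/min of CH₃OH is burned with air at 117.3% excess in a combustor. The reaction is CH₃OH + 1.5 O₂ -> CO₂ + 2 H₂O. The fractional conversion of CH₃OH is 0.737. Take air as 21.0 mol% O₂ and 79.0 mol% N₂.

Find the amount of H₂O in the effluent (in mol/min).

737 mol/min

Stoichiometric O₂ = 1.5 × 500 = 750 mol/min; O₂ fed = 750 × 2.173 = 1630 mol/min.
N₂ fed = 1630 × 79/21 = 6131 mol/min.
Fuel reacted = 0.737 × 500 → ξ = 368.5 mol/min.
Outlet (n = n₀ + ν ξ):
  CH₃OH: 500 − 1(368.5) = 131.5
  O₂: 1630 − 1.5(368.5) = 1077
  N₂: 6131 (inert)
  CO₂: 0 + 1(368.5) = 368.5
  H₂O: 0 + 2(368.5) = 737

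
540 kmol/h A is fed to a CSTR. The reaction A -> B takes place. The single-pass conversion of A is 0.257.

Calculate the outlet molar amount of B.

A reacted = 0.257 × 540 = 138.8 kmol/h; ν_A = −1, so ξ = 138.8/1 = 138.8 kmol/h.
Outlet amounts (n = n₀ + ν ξ):
  A: 540 − 1(138.8) = 401.2
  B: 0 + 1(138.8) = 138.8

139 kmol/h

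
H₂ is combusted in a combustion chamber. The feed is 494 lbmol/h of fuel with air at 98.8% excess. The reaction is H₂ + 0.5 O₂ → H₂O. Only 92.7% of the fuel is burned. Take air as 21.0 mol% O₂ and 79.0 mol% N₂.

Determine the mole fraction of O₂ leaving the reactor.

0.101

Stoichiometric O₂ = 0.5 × 494 = 247 lbmol/h; O₂ fed = 247 × 1.988 = 491 lbmol/h.
N₂ fed = 491 × 79/21 = 1847 lbmol/h.
Fuel reacted = 0.927 × 494 → ξ = 457.9 lbmol/h.
Outlet (n = n₀ + ν ξ):
  H₂: 494 − 1(457.9) = 36.06
  O₂: 491 − 0.5(457.9) = 262.1
  N₂: 1847 (inert)
  H₂O: 0 + 1(457.9) = 457.9
Total out = 2603 lbmol/h; y_O₂ = 262.1 / 2603 = 0.1007.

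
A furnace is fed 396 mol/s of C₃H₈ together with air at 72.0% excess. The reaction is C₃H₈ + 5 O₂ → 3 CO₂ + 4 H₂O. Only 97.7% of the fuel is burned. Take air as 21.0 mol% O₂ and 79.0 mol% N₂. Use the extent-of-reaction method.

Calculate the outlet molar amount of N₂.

Stoichiometric O₂ = 5 × 396 = 1980 mol/s; O₂ fed = 1980 × 1.720 = 3406 mol/s.
N₂ fed = 3406 × 79/21 = 12810 mol/s.
Fuel reacted = 0.977 × 396 → ξ = 386.9 mol/s.
Outlet (n = n₀ + ν ξ):
  C₃H₈: 396 − 1(386.9) = 9.108
  O₂: 3406 − 5(386.9) = 1471
  N₂: 12810 (inert)
  CO₂: 0 + 3(386.9) = 1161
  H₂O: 0 + 4(386.9) = 1548

12800 mol/s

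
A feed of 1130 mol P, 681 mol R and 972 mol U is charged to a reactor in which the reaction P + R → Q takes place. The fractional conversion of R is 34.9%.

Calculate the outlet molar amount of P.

R reacted = 0.349 × 681 = 237.7 mol; ν_R = −1, so ξ = 237.7/1 = 237.7 mol.
Outlet amounts (n = n₀ + ν ξ):
  P: 1130 − 1(237.7) = 892.3
  R: 681 − 1(237.7) = 443.3
  Q: 0 + 1(237.7) = 237.7
  U: 972 (inert)

892 mol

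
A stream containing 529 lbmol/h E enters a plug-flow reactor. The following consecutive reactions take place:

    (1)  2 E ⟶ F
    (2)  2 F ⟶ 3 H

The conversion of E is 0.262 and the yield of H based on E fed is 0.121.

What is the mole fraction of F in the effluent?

0.0554

Conversion of E: E consumed = 2ξ₁ = 0.262 × 529 → ξ₁ = 69.3 lbmol/h.
Yield of H: 3ξ₂ / 529 = 0.121 → ξ₂ = 21.34 lbmol/h.
Outlet amounts (n = n₀ + Σ ν·ξ):
  E: 529 − 2(69.3) = 390.4
  F: 0 + 1(69.3) − 2(21.34) = 26.63
  H: 0 + 3(21.34) = 64.01
Total out = 481 lbmol/h; y_F = 26.63 / 481 = 0.05535.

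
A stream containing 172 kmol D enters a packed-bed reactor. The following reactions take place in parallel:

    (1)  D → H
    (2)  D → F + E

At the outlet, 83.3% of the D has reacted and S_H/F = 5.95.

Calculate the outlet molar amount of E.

Conversion of D: D consumed = 0.833 × 172 = 143.3 kmol = 1ξ₁ + 1ξ₂.
Selectivity: 1ξ₁ / (1ξ₂) = 5.95 → ξ₁ = 5.95 ξ₂.
Substitute: (1·5.95 + 1) ξ₂ = 143.3 → ξ₂ = 20.62 kmol, ξ₁ = 122.7 kmol.
Outlet amounts (n = n₀ + Σ ν·ξ):
  D: 172 − 1(122.7) − 1(20.62) = 28.72
  H: 0 + 1(122.7) = 122.7
  F: 0 + 1(20.62) = 20.62
  E: 0 + 1(20.62) = 20.62

20.6 kmol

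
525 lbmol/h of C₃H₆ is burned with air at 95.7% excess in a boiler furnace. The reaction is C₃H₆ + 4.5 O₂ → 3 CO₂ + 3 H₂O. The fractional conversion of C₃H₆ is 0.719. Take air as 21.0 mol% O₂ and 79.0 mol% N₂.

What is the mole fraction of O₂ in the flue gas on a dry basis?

Stoichiometric O₂ = 4.5 × 525 = 2362 lbmol/h; O₂ fed = 2362 × 1.957 = 4623 lbmol/h.
N₂ fed = 4623 × 79/21 = 17390 lbmol/h.
Fuel reacted = 0.719 × 525 → ξ = 377.5 lbmol/h.
Outlet (n = n₀ + ν ξ):
  C₃H₆: 525 − 1(377.5) = 147.5
  O₂: 4623 − 4.5(377.5) = 2925
  N₂: 17390 (inert)
  CO₂: 0 + 3(377.5) = 1132
  H₂O: 0 + 3(377.5) = 1132
Dry total = 21600 lbmol/h; y_O₂ (dry) = 2925 / 21600 = 0.1354.

0.135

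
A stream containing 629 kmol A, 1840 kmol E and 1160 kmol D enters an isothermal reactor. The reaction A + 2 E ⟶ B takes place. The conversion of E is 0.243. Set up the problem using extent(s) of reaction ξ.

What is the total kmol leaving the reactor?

3180 kmol

E reacted = 0.243 × 1840 = 447.1 kmol; ν_E = −2, so ξ = 447.1/2 = 223.6 kmol.
Outlet amounts (n = n₀ + ν ξ):
  A: 629 − 1(223.6) = 405.4
  E: 1840 − 2(223.6) = 1393
  B: 0 + 1(223.6) = 223.6
  D: 1160 (inert)
Total out = 405.4 + 1393 + 223.6 + 1160 = 3182 kmol.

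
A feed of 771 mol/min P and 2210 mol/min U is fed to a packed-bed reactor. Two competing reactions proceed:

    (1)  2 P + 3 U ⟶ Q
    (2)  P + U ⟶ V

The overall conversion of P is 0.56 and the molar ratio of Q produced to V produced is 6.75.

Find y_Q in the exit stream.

0.0936

Conversion of P: P consumed = 0.56 × 771 = 431.8 mol/min = 2ξ₁ + 1ξ₂.
Selectivity: 1ξ₁ / (1ξ₂) = 6.75 → ξ₁ = 6.75 ξ₂.
Substitute: (2·6.75 + 1) ξ₂ = 431.8 → ξ₂ = 29.78 mol/min, ξ₁ = 201 mol/min.
Outlet amounts (n = n₀ + Σ ν·ξ):
  P: 771 − 2(201) − 1(29.78) = 339.2
  U: 2210 − 3(201) − 1(29.78) = 1577
  Q: 0 + 1(201) = 201
  V: 0 + 1(29.78) = 29.78
Total out = 2147 mol/min; y_Q = 201 / 2147 = 0.0936.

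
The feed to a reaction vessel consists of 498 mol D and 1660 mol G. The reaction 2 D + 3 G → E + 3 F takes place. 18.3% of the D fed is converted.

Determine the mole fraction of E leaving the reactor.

0.0216

D reacted = 0.183 × 498 = 91.13 mol; ν_D = −2, so ξ = 91.13/2 = 45.57 mol.
Outlet amounts (n = n₀ + ν ξ):
  D: 498 − 2(45.57) = 406.9
  G: 1660 − 3(45.57) = 1523
  E: 0 + 1(45.57) = 45.57
  F: 0 + 3(45.57) = 136.7
Total out = 2112 mol; y_E = 45.57 / 2112 = 0.02157.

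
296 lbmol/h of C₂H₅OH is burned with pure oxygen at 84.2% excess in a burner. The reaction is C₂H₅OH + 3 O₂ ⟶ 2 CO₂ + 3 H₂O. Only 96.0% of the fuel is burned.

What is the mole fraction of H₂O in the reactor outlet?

Stoichiometric O₂ = 3 × 296 = 888 lbmol/h; O₂ fed = 888 × 1.842 = 1636 lbmol/h.
Fuel reacted = 0.96 × 296 → ξ = 284.2 lbmol/h.
Outlet (n = n₀ + ν ξ):
  C₂H₅OH: 296 − 1(284.2) = 11.84
  O₂: 1636 − 3(284.2) = 783.2
  CO₂: 0 + 2(284.2) = 568.3
  H₂O: 0 + 3(284.2) = 852.5
Total out = 2216 lbmol/h; y_H₂O = 852.5 / 2216 = 0.3847.

0.385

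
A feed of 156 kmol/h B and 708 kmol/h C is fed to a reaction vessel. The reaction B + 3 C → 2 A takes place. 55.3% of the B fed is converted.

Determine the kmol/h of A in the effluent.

B reacted = 0.553 × 156 = 86.27 kmol/h; ν_B = −1, so ξ = 86.27/1 = 86.27 kmol/h.
Outlet amounts (n = n₀ + ν ξ):
  B: 156 − 1(86.27) = 69.73
  C: 708 − 3(86.27) = 449.2
  A: 0 + 2(86.27) = 172.5

173 kmol/h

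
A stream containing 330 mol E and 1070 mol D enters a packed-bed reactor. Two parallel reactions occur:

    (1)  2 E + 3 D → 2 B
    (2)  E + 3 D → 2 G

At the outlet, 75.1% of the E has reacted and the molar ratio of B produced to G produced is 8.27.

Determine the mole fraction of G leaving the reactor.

0.0277

Conversion of E: E consumed = 0.751 × 330 = 247.8 mol = 2ξ₁ + 1ξ₂.
Selectivity: 2ξ₁ / (2ξ₂) = 8.27 → ξ₁ = 8.27 ξ₂.
Substitute: (2·8.27 + 1) ξ₂ = 247.8 → ξ₂ = 14.13 mol, ξ₁ = 116.9 mol.
Outlet amounts (n = n₀ + Σ ν·ξ):
  E: 330 − 2(116.9) − 1(14.13) = 82.17
  D: 1070 − 3(116.9) − 3(14.13) = 677.1
  B: 0 + 2(116.9) = 233.7
  G: 0 + 2(14.13) = 28.26
Total out = 1021 mol; y_G = 28.26 / 1021 = 0.02767.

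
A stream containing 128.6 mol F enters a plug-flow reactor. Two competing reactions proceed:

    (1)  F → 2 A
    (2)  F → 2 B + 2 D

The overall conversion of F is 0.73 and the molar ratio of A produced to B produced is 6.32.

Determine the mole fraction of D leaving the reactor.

0.103

Conversion of F: F consumed = 0.73 × 128.6 = 93.88 mol = 1ξ₁ + 1ξ₂.
Selectivity: 2ξ₁ / (2ξ₂) = 6.32 → ξ₁ = 6.32 ξ₂.
Substitute: (1·6.32 + 1) ξ₂ = 93.88 → ξ₂ = 12.82 mol, ξ₁ = 81.05 mol.
Outlet amounts (n = n₀ + Σ ν·ξ):
  F: 128.6 − 1(81.05) − 1(12.82) = 34.72
  A: 0 + 2(81.05) = 162.1
  B: 0 + 2(12.82) = 25.65
  D: 0 + 2(12.82) = 25.65
Total out = 248.1 mol; y_D = 25.65 / 248.1 = 0.1034.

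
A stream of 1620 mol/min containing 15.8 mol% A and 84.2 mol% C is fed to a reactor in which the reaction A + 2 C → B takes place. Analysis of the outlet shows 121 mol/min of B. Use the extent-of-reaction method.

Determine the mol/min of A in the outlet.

135 mol/min

For B: n = n₀ + 1ξ → 121 = 0 + 1ξ, giving ξ = 121 mol/min.
Outlet amounts (n = n₀ + ν ξ):
  A: 256 − 1(121) = 135
  C: 1364 − 2(121) = 1122
  B: 0 + 1(121) = 121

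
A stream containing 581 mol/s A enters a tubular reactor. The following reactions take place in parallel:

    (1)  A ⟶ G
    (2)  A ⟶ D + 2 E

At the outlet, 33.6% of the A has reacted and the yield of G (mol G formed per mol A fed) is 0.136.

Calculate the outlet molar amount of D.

116 mol/s

Yield of G: 1ξ₁ / 581 = 0.136 → ξ₁ = 79.02 mol/s.
Conversion of A: 1ξ₁ + 1ξ₂ = 0.336 × 581 = 195.2 → ξ₂ = 116.2 mol/s.
Outlet amounts (n = n₀ + Σ ν·ξ):
  A: 581 − 1(79.02) − 1(116.2) = 385.8
  G: 0 + 1(79.02) = 79.02
  D: 0 + 1(116.2) = 116.2
  E: 0 + 2(116.2) = 232.4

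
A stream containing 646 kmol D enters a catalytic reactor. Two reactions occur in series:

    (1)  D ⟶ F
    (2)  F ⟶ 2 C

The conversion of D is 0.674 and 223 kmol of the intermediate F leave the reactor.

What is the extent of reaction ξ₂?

ξ₂ = 212 kmol

Conversion of D: D consumed = 1ξ₁ = 0.674 × 646 → ξ₁ = 435.4 kmol.
F balance: n_F = 0 + 1ξ₁ − 1ξ₂ = 223 → ξ₂ = (1·435.4 − 223)/1 = 212.4 kmol.
Outlet amounts (n = n₀ + Σ ν·ξ):
  D: 646 − 1(435.4) = 210.6
  F: 0 + 1(435.4) − 1(212.4) = 223
  C: 0 + 2(212.4) = 424.8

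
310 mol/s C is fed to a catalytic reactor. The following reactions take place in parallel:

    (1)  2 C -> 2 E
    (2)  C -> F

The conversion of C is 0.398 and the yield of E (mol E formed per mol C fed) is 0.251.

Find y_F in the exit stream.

Yield of E: 2ξ₁ / 310 = 0.251 → ξ₁ = 38.91 mol/s.
Conversion of C: 2ξ₁ + 1ξ₂ = 0.398 × 310 = 123.4 → ξ₂ = 45.57 mol/s.
Outlet amounts (n = n₀ + Σ ν·ξ):
  C: 310 − 2(38.91) − 1(45.57) = 186.6
  E: 0 + 2(38.91) = 77.81
  F: 0 + 1(45.57) = 45.57
Total out = 310 mol/s; y_F = 45.57 / 310 = 0.147.

0.147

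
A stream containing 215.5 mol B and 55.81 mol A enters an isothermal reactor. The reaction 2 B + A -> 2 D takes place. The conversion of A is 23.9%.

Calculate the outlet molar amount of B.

189 mol

A reacted = 0.239 × 55.81 = 13.34 mol; ν_A = −1, so ξ = 13.34/1 = 13.34 mol.
Outlet amounts (n = n₀ + ν ξ):
  B: 215.5 − 2(13.34) = 188.8
  A: 55.81 − 1(13.34) = 42.47
  D: 0 + 2(13.34) = 26.68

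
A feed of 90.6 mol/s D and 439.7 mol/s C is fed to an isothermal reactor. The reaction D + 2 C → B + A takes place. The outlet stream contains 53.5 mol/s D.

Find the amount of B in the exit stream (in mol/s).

For D: n = n₀ − 1ξ → 53.5 = 90.6 − 1ξ, giving ξ = 37.1 mol/s.
Outlet amounts (n = n₀ + ν ξ):
  D: 90.6 − 1(37.1) = 53.5
  C: 439.7 − 2(37.1) = 365.5
  B: 0 + 1(37.1) = 37.1
  A: 0 + 1(37.1) = 37.1

37.1 mol/s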